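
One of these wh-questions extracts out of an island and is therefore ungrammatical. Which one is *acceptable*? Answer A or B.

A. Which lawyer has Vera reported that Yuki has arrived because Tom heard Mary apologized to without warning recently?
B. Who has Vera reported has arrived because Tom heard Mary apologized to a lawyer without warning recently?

In A, the wh-phrase is extracted from inside an adjunct island (introduced by "because"), which blocks movement.
In B, the extraction path crosses only that-complement boundaries, which are transparent.
So B is grammatical.

B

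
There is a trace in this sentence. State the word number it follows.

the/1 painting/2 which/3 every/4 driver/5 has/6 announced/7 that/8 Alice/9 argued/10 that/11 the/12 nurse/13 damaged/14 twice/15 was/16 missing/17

14

The displaced element is "the painting" (word 2).
It is linked across 2 clause boundaries (that → that).
It functions as the direct object of "damaged", so the gap sits immediately after word 14 ("damaged").
Base order: Every driver has announced that Alice argued that the nurse damaged the painting twice.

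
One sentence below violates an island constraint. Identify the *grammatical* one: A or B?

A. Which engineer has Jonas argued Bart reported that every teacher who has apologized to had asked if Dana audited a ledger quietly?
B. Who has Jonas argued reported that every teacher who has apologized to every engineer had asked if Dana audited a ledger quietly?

In A, the wh-phrase is extracted from inside a complex-NP island (relative clause) (introduced by "who"), which blocks movement.
In B, the extraction path crosses only that-complement boundaries, which are transparent.
So B is grammatical.

B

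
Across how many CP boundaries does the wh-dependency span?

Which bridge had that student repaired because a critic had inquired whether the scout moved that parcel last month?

"which bridge" originates inside the matrix clause — no clause boundary is crossed.

0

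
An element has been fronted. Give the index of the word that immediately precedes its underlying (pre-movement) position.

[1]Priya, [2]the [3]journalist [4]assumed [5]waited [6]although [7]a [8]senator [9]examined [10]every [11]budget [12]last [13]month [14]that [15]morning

The displaced element is "Priya" (word 1).
It is linked across 1 clause boundary (Ø).
It functions as the subject of "waited", so the gap sits immediately after word 4 ("assumed").
Base order: The journalist assumed Priya waited although a senator examined every budget last month that morning.

4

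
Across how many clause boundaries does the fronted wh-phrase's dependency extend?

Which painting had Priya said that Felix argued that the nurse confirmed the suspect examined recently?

3

"which painting" is extracted from the object of "examined".
Boundaries crossed, outermost first: [that], [that], [Ø] — 3 in total.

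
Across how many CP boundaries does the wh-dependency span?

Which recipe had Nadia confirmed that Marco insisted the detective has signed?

2

"which recipe" is extracted from the object of "signed".
Boundaries crossed, outermost first: [that], [Ø] — 2 in total.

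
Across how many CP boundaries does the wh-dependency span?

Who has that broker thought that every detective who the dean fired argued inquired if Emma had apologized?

"who" is extracted from the subject of "inquired".
Boundaries crossed, outermost first: [that], [Ø] — 2 in total.

2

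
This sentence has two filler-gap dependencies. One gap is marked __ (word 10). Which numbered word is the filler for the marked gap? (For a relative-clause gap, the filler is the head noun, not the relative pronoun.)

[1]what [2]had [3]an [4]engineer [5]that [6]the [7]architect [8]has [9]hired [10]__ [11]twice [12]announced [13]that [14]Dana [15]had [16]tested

4

The marked gap is inside the relative clause, the direct object of "hired".
Its filler is the head noun "engineer" (via "that"), at word 4.
(The other dependency links word 1 to a gap after word 16.)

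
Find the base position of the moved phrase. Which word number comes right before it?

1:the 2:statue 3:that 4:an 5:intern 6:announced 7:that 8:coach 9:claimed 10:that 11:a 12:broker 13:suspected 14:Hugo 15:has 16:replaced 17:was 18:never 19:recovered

The displaced element is "the statue" (word 2).
It is linked across 3 clause boundaries (Ø → that → Ø).
It functions as the direct object of "replaced", so the gap sits immediately after word 16 ("replaced").
Base order: An intern announced that coach claimed that a broker suspected Hugo has replaced the statue.

16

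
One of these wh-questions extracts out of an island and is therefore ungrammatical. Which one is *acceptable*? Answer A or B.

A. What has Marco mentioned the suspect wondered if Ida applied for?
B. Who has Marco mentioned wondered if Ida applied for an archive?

B

In A, the wh-phrase is extracted from inside a wh-island (introduced by "if"), which blocks movement.
In B, the extraction path crosses only that-complement boundaries, which are transparent.
So B is grammatical.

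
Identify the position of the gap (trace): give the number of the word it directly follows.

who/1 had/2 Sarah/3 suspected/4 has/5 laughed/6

The displaced element is "who" (word 1).
It is linked across 1 clause boundary (Ø).
It functions as the subject of "laughed", so the gap sits immediately after word 4 ("suspected").
Base order: Sarah had suspected that who has laughed.

4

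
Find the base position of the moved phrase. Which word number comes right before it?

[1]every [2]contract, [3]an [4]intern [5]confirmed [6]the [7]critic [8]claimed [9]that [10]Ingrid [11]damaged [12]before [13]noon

11

The displaced element is "every contract" (word 2).
It is linked across 2 clause boundaries (Ø → that).
It functions as the direct object of "damaged", so the gap sits immediately after word 11 ("damaged").
Base order: An intern confirmed the critic claimed that Ingrid damaged every contract before noon.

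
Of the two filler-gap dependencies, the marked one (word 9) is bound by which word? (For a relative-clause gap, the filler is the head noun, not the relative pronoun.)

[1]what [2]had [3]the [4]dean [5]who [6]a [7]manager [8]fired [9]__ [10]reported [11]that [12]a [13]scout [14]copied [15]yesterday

4

The marked gap is inside the relative clause, the direct object of "fired".
Its filler is the head noun "dean" (via "who"), at word 4.
(The other dependency links word 1 to a gap after word 14.)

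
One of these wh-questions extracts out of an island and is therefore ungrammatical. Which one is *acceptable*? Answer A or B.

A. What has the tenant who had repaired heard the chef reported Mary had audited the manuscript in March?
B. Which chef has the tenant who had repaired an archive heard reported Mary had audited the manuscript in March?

In A, the wh-phrase is extracted from inside a complex-NP island (relative clause) (introduced by "who"), which blocks movement.
In B, the extraction path crosses only that-complement boundaries, which are transparent.
So B is grammatical.

B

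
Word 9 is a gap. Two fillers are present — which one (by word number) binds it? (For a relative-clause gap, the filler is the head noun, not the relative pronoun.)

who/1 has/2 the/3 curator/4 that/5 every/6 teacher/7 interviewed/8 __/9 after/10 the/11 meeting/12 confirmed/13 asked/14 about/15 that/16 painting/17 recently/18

The marked gap is inside the relative clause, the direct object of "interviewed".
Its filler is the head noun "curator" (via "that"), at word 4.
(The other dependency links word 1 to a gap after word 13.)

4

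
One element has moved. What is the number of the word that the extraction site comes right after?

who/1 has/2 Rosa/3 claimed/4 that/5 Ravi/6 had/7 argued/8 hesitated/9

8

The displaced element is "who" (word 1).
It is linked across 2 clause boundaries (that → Ø).
It functions as the subject of "hesitated", so the gap sits immediately after word 8 ("argued").
Base order: Rosa has claimed that Ravi had argued that who hesitated.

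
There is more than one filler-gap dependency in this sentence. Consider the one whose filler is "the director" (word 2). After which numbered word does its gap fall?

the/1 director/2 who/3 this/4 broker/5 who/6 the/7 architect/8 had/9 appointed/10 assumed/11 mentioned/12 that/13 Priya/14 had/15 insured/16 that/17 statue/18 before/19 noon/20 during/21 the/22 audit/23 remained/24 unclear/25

The displaced element is "the director" (word 2).
It is linked across 1 clause boundary (Ø).
It functions as the subject of "mentioned", so the gap sits immediately after word 11 ("assumed").
Base order: This broker who the architect had appointed assumed that the director mentioned that Priya had insured that statue before noon during the audit.

11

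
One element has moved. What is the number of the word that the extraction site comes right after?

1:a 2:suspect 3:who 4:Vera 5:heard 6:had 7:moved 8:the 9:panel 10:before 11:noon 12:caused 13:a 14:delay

The displaced element is "a suspect" (word 2).
It is linked across 1 clause boundary (Ø).
It functions as the subject of "moved", so the gap sits immediately after word 5 ("heard").
Base order: Vera heard that a suspect had moved the panel before noon.

5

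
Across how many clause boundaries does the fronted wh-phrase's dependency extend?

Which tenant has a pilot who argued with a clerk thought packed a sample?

"which tenant" is extracted from the subject of "packed".
Boundaries crossed, outermost first: [Ø] — 1 in total.

1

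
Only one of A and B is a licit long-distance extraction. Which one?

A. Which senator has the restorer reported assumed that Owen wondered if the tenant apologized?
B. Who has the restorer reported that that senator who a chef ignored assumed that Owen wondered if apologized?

A

In B, the wh-phrase is extracted from inside a wh-island (introduced by "if"), which blocks movement.
In A, the extraction path crosses only that-complement boundaries, which are transparent.
So A is grammatical.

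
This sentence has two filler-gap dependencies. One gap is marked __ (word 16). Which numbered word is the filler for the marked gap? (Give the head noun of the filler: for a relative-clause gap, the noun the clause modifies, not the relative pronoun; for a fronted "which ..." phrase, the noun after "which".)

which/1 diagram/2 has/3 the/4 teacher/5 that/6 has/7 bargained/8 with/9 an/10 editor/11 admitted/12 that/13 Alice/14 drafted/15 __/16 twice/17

2

The marked gap is the direct object of "drafted".
Its filler is the fronted wh-phrase "which diagram", at word 2.
(The other dependency links word 5 to a gap after word 6.)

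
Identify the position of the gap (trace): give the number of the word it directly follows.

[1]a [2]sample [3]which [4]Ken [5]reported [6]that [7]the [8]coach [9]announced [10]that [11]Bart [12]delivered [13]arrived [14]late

12

The displaced element is "a sample" (word 2).
It is linked across 2 clause boundaries (that → that).
It functions as the direct object of "delivered", so the gap sits immediately after word 12 ("delivered").
Base order: Ken reported that the coach announced that Bart delivered a sample.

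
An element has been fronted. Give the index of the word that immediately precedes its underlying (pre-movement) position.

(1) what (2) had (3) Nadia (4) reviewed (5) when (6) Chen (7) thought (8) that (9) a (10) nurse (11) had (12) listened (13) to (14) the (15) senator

4

The displaced element is "what" (word 1).
It functions as the direct object of "reviewed", so the gap sits immediately after word 4 ("reviewed").
Base order: Nadia had reviewed what when Chen thought that a nurse had listened to the senator.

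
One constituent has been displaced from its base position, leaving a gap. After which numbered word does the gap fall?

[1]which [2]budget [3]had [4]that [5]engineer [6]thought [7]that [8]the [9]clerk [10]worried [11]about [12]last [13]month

11

The displaced element is "which budget" (word 2).
It is linked across 1 clause boundary (that).
It functions as the object of the preposition "about" of "worried", so the gap sits immediately after word 11 ("about").
Base order: That engineer had thought that the clerk worried about which budget last month.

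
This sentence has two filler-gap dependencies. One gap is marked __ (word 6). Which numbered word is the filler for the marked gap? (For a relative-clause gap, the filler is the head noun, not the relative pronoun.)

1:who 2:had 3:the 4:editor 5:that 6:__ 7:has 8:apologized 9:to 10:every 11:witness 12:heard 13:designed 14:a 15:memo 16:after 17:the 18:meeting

The marked gap is inside the relative clause, the subject of "apologized".
Its filler is the head noun "editor" (via "that"), at word 4.
(The other dependency links word 1 to a gap after word 12.)

4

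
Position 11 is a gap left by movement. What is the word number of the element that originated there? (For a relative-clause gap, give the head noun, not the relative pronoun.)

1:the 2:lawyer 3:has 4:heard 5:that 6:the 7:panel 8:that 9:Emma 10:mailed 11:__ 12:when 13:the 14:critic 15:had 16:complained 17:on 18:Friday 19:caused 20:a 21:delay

7

The gap at 11 is the object of "mailed", inside a relative clause.
The relative pronoun is "that" (word 8); it is bound by the head noun immediately before it.
Its filler is the head noun "panel", at word 7.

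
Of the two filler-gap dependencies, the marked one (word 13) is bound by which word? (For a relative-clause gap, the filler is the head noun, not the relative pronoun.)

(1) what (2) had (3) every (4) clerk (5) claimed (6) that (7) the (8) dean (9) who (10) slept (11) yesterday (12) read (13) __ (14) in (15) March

The marked gap is the direct object of "read".
Its filler is the fronted wh-phrase "what", at word 1.
(The other dependency links word 8 to a gap after word 9.)

1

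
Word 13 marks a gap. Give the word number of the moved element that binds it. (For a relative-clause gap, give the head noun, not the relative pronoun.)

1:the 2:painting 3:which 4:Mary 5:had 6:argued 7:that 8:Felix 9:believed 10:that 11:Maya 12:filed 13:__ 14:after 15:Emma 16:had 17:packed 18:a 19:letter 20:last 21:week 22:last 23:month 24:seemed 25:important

The gap at 13 is the object of "filed", inside a relative clause.
The relative pronoun is "which" (word 3); it is bound by the head noun immediately before it.
Its filler is the head noun "painting", at word 2.

2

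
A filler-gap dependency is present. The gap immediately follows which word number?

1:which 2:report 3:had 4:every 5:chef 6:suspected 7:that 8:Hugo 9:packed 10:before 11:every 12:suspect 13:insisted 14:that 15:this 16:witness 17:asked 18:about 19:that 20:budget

The displaced element is "which report" (word 2).
It is linked across 1 clause boundary (that).
It functions as the direct object of "packed", so the gap sits immediately after word 9 ("packed").
Base order: Every chef had suspected that Hugo packed which report before every suspect insisted that this witness asked about that budget.

9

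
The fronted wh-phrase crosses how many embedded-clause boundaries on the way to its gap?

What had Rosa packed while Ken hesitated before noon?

"what" originates inside the matrix clause — no clause boundary is crossed.

0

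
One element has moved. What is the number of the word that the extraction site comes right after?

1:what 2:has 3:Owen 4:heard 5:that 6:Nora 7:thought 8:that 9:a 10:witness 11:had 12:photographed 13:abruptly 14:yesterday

The displaced element is "what" (word 1).
It is linked across 2 clause boundaries (that → that).
It functions as the direct object of "photographed", so the gap sits immediately after word 12 ("photographed").
Base order: Owen has heard that Nora thought that a witness had photographed what abruptly yesterday.

12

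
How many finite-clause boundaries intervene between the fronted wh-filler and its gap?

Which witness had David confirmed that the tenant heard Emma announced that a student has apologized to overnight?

3

"which witness" is extracted from the PP object of "apologized".
Boundaries crossed, outermost first: [that], [Ø], [that] — 3 in total.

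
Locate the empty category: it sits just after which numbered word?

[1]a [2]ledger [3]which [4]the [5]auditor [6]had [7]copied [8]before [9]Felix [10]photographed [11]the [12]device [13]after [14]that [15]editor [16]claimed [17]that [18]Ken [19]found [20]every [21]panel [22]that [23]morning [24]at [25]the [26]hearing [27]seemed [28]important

The displaced element is "a ledger" (word 2).
It functions as the direct object of "copied", so the gap sits immediately after word 7 ("copied").
Base order: The auditor had copied a ledger before Felix photographed the device after that editor claimed that Ken found every panel that morning at the hearing.

7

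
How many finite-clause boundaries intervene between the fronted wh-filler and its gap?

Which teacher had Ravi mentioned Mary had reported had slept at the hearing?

2

"which teacher" is extracted from the subject of "slept".
Boundaries crossed, outermost first: [Ø], [Ø] — 2 in total.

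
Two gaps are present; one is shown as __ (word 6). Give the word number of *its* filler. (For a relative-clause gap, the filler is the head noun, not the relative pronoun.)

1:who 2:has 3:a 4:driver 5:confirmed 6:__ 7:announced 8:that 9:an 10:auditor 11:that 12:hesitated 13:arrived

1

The marked gap is the subject of "announced".
Its filler is the fronted wh-phrase "who", at word 1.
(The other dependency links word 10 to a gap after word 11.)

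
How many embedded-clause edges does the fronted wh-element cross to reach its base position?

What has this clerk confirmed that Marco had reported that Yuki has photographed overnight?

"what" is extracted from the object of "photographed".
Boundaries crossed, outermost first: [that], [that] — 2 in total.

2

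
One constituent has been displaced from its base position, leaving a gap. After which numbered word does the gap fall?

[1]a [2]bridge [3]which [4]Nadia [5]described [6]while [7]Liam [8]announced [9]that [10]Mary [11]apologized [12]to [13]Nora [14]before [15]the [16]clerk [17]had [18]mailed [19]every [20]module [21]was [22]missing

The displaced element is "a bridge" (word 2).
It functions as the direct object of "described", so the gap sits immediately after word 5 ("described").
Base order: Nadia described a bridge while Liam announced that Mary apologized to Nora before the clerk had mailed every module.

5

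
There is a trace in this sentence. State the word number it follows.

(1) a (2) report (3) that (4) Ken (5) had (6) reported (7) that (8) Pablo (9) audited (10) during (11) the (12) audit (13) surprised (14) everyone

9

The displaced element is "a report" (word 2).
It is linked across 1 clause boundary (that).
It functions as the direct object of "audited", so the gap sits immediately after word 9 ("audited").
Base order: Ken had reported that Pablo audited a report during the audit.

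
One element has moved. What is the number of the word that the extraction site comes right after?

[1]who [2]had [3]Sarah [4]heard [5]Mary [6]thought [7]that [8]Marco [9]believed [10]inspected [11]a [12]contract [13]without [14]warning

9

The displaced element is "who" (word 1).
It is linked across 3 clause boundaries (Ø → that → Ø).
It functions as the subject of "inspected", so the gap sits immediately after word 9 ("believed").
Base order: Sarah had heard Mary thought that Marco believed that who inspected a contract without warning.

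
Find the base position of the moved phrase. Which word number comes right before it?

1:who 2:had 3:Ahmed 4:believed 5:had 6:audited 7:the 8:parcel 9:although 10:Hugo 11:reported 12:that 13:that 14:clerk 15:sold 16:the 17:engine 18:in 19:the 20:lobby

4

The displaced element is "who" (word 1).
It is linked across 1 clause boundary (Ø).
It functions as the subject of "audited", so the gap sits immediately after word 4 ("believed").
Base order: Ahmed had believed that who had audited the parcel although Hugo reported that that clerk sold the engine in the lobby.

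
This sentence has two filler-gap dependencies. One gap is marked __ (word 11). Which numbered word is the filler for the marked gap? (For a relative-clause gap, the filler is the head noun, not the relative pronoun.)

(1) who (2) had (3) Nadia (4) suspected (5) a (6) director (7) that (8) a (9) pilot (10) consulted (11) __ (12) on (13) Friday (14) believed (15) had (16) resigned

6

The marked gap is inside the relative clause, the direct object of "consulted".
Its filler is the head noun "director" (via "that"), at word 6.
(The other dependency links word 1 to a gap after word 14.)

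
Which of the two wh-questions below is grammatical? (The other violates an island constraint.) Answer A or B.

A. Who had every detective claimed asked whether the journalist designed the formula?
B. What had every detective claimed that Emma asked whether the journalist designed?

In B, the wh-phrase is extracted from inside a wh-island (introduced by "whether"), which blocks movement.
In A, the extraction path crosses only that-complement boundaries, which are transparent.
So A is grammatical.

A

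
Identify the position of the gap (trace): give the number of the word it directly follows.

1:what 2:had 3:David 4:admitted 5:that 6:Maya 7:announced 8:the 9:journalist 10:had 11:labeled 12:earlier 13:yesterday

11

The displaced element is "what" (word 1).
It is linked across 2 clause boundaries (that → Ø).
It functions as the direct object of "labeled", so the gap sits immediately after word 11 ("labeled").
Base order: David had admitted that Maya announced the journalist had labeled what earlier yesterday.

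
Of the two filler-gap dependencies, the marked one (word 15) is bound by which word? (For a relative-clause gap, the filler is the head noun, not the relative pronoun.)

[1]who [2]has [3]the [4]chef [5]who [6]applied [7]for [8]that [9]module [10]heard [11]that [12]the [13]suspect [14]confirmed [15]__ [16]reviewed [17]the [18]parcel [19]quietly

The marked gap is the subject of "reviewed".
Its filler is the fronted wh-phrase "who", at word 1.
(The other dependency links word 4 to a gap after word 5.)

1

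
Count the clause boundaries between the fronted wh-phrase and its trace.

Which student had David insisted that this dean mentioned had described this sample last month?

2

"which student" is extracted from the subject of "described".
Boundaries crossed, outermost first: [that], [Ø] — 2 in total.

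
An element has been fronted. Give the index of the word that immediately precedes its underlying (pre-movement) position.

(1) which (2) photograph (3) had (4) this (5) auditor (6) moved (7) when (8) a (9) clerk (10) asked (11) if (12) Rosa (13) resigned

6

The displaced element is "which photograph" (word 2).
It functions as the direct object of "moved", so the gap sits immediately after word 6 ("moved").
Base order: This auditor had moved which photograph when a clerk asked if Rosa resigned.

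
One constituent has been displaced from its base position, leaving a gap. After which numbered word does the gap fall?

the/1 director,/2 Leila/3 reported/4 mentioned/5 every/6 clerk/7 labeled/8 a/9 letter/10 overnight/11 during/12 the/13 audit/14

4

The displaced element is "the director" (word 2).
It is linked across 1 clause boundary (Ø).
It functions as the subject of "mentioned", so the gap sits immediately after word 4 ("reported").
Base order: Leila reported the director mentioned every clerk labeled a letter overnight during the audit.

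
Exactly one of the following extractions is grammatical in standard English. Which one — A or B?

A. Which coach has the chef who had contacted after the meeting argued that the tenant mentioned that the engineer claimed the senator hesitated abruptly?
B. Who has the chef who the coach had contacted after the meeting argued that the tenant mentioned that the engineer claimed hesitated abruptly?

B

In A, the wh-phrase is extracted from inside a complex-NP island (relative clause) (introduced by "who"), which blocks movement.
In B, the extraction path crosses only that-complement boundaries, which are transparent.
So B is grammatical.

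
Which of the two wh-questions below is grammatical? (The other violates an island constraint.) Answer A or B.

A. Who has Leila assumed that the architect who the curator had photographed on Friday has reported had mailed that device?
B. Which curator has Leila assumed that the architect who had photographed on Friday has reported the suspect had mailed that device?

In B, the wh-phrase is extracted from inside a complex-NP island (relative clause) (introduced by "who"), which blocks movement.
In A, the extraction path crosses only that-complement boundaries, which are transparent.
So A is grammatical.

A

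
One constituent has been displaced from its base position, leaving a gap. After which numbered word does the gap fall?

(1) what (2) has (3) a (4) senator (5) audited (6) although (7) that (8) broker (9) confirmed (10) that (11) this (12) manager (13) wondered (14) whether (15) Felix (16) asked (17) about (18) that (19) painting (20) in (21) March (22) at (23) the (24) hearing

5

The displaced element is "what" (word 1).
It functions as the direct object of "audited", so the gap sits immediately after word 5 ("audited").
Base order: A senator has audited what although that broker confirmed that this manager wondered whether Felix asked about that painting in March at the hearing.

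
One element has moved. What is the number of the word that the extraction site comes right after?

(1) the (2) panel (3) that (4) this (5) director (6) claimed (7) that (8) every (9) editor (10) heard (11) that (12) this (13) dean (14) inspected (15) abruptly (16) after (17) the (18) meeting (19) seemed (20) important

The displaced element is "the panel" (word 2).
It is linked across 2 clause boundaries (that → that).
It functions as the direct object of "inspected", so the gap sits immediately after word 14 ("inspected").
Base order: This director claimed that every editor heard that this dean inspected the panel abruptly after the meeting.

14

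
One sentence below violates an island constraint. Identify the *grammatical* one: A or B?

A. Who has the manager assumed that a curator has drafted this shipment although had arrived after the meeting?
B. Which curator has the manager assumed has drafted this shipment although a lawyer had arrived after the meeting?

B

In A, the wh-phrase is extracted from inside an adjunct island (introduced by "although"), which blocks movement.
In B, the extraction path crosses only that-complement boundaries, which are transparent.
So B is grammatical.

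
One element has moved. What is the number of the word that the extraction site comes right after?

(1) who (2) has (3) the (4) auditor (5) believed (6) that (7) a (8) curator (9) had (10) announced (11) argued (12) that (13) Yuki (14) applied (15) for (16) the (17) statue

The displaced element is "who" (word 1).
It is linked across 2 clause boundaries (that → Ø).
It functions as the subject of "argued", so the gap sits immediately after word 10 ("announced").
Base order: The auditor has believed that a curator had announced who argued that Yuki applied for the statue.

10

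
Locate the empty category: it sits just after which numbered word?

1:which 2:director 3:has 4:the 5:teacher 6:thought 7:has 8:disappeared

6

The displaced element is "which director" (word 2).
It is linked across 1 clause boundary (Ø).
It functions as the subject of "disappeared", so the gap sits immediately after word 6 ("thought").
Base order: The teacher has thought that which director has disappeared.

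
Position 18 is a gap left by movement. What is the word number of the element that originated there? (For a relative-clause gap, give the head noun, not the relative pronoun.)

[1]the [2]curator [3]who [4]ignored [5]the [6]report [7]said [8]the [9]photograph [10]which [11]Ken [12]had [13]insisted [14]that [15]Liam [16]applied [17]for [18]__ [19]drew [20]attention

The gap at 18 is the prepositional object of "applied", inside a relative clause.
The relative pronoun is "which" (word 10); it is bound by the head noun immediately before it.
Its filler is the head noun "photograph", at word 9.

9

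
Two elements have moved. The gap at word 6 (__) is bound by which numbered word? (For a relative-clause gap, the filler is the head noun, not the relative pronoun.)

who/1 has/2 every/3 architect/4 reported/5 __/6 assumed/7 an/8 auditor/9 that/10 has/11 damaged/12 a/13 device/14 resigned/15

1

The marked gap is the subject of "assumed".
Its filler is the fronted wh-phrase "who", at word 1.
(The other dependency links word 9 to a gap after word 10.)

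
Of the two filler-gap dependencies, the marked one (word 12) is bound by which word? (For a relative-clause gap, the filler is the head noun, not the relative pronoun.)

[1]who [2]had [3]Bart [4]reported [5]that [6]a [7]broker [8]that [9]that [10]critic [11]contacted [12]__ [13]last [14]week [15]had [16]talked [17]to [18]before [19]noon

7

The marked gap is inside the relative clause, the direct object of "contacted".
Its filler is the head noun "broker" (via "that"), at word 7.
(The other dependency links word 1 to a gap after word 17.)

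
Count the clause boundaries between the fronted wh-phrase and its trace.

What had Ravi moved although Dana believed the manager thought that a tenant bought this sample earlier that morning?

"what" originates inside the matrix clause — no clause boundary is crossed.

0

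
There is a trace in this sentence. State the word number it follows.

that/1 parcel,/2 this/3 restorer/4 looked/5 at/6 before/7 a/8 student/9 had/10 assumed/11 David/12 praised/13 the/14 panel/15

The displaced element is "that parcel" (word 2).
It functions as the object of the preposition "at" of "looked", so the gap sits immediately after word 6 ("at").
Base order: This restorer looked at that parcel before a student had assumed David praised the panel.

6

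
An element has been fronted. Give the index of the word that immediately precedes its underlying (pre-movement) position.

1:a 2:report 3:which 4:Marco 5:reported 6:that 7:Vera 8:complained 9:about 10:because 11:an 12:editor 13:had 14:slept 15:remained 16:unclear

9

The displaced element is "a report" (word 2).
It is linked across 1 clause boundary (that).
It functions as the object of the preposition "about" of "complained", so the gap sits immediately after word 9 ("about").
Base order: Marco reported that Vera complained about a report because an editor had slept.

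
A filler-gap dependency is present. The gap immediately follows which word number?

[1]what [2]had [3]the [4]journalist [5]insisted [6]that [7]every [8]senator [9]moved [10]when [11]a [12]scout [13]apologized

9

The displaced element is "what" (word 1).
It is linked across 1 clause boundary (that).
It functions as the direct object of "moved", so the gap sits immediately after word 9 ("moved").
Base order: The journalist had insisted that every senator moved what when a scout apologized.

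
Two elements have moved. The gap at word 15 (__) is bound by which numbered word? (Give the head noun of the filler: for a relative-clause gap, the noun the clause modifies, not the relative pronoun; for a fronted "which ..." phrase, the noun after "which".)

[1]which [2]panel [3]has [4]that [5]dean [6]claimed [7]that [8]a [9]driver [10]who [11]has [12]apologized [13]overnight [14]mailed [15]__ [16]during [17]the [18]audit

The marked gap is the direct object of "mailed".
Its filler is the fronted wh-phrase "which panel", at word 2.
(The other dependency links word 9 to a gap after word 10.)

2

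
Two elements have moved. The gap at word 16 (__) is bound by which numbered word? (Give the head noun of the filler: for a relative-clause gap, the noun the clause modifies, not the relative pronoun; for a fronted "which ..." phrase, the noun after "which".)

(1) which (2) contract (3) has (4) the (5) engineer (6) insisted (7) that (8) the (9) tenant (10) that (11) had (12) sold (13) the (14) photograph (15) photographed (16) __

2

The marked gap is the direct object of "photographed".
Its filler is the fronted wh-phrase "which contract", at word 2.
(The other dependency links word 9 to a gap after word 10.)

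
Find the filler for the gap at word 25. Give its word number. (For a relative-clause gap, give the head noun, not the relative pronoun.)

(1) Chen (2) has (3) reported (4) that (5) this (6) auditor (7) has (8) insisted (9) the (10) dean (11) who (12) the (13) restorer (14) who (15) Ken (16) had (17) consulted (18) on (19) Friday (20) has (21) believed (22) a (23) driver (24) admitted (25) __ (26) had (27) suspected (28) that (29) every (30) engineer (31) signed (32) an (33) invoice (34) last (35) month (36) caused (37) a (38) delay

The gap at 25 is the subject of "suspected", inside a relative clause.
The relative pronoun is "who" (word 11); it is bound by the head noun immediately before it.
Its filler is the head noun "dean", at word 10.

10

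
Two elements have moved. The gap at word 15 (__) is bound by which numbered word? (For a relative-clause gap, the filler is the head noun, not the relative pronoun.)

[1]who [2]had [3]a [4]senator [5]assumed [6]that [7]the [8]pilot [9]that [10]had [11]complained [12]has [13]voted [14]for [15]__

The marked gap is the object of the preposition "for" of "voted".
Its filler is the fronted wh-phrase "who", at word 1.
(The other dependency links word 8 to a gap after word 9.)

1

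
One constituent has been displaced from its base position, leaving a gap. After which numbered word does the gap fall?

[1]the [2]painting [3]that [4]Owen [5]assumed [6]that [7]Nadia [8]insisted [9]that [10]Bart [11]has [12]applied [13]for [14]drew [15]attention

13

The displaced element is "the painting" (word 2).
It is linked across 2 clause boundaries (that → that).
It functions as the object of the preposition "for" of "applied", so the gap sits immediately after word 13 ("for").
Base order: Owen assumed that Nadia insisted that Bart has applied for the painting.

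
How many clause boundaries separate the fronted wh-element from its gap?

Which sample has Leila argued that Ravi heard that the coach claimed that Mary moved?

"which sample" is extracted from the object of "moved".
Boundaries crossed, outermost first: [that], [that], [that] — 3 in total.

3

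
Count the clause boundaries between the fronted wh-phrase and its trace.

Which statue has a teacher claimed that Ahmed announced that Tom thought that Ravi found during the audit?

"which statue" is extracted from the object of "found".
Boundaries crossed, outermost first: [that], [that], [that] — 3 in total.

3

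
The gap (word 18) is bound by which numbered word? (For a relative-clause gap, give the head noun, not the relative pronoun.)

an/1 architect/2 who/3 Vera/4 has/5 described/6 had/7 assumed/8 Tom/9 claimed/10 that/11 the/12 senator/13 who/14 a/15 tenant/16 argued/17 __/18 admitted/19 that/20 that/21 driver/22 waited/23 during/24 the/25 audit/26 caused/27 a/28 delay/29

13

The gap at 18 is the subject of "admitted", inside a relative clause.
The relative pronoun is "who" (word 14); it is bound by the head noun immediately before it.
Its filler is the head noun "senator", at word 13.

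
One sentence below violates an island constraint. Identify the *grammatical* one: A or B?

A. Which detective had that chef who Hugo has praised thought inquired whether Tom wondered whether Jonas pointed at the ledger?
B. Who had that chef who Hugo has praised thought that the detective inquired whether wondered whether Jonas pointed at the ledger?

A

In B, the wh-phrase is extracted from inside a wh-island (introduced by "whether"), which blocks movement.
In A, the extraction path crosses only that-complement boundaries, which are transparent.
So A is grammatical.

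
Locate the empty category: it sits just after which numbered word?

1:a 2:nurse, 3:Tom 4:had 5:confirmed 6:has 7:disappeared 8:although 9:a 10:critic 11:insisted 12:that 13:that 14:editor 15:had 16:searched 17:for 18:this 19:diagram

5

The displaced element is "a nurse" (word 2).
It is linked across 1 clause boundary (Ø).
It functions as the subject of "disappeared", so the gap sits immediately after word 5 ("confirmed").
Base order: Tom had confirmed that a nurse has disappeared although a critic insisted that that editor had searched for this diagram.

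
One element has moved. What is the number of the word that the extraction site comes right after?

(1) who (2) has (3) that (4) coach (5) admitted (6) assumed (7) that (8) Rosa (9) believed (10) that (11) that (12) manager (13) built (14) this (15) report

The displaced element is "who" (word 1).
It is linked across 1 clause boundary (Ø).
It functions as the subject of "assumed", so the gap sits immediately after word 5 ("admitted").
Base order: That coach has admitted that who assumed that Rosa believed that that manager built this report.

5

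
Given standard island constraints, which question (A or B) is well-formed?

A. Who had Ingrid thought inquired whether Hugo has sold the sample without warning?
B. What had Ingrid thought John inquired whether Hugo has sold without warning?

A

In B, the wh-phrase is extracted from inside a wh-island (introduced by "whether"), which blocks movement.
In A, the extraction path crosses only that-complement boundaries, which are transparent.
So A is grammatical.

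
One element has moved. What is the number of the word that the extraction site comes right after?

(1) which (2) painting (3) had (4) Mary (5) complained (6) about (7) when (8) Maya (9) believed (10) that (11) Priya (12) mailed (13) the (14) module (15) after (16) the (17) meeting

The displaced element is "which painting" (word 2).
It functions as the object of the preposition "about" of "complained", so the gap sits immediately after word 6 ("about").
Base order: Mary had complained about which painting when Maya believed that Priya mailed the module after the meeting.

6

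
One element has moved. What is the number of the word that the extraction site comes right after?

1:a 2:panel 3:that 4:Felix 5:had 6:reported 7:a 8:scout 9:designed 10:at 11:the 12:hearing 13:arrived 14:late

9

The displaced element is "a panel" (word 2).
It is linked across 1 clause boundary (Ø).
It functions as the direct object of "designed", so the gap sits immediately after word 9 ("designed").
Base order: Felix had reported a scout designed a panel at the hearing.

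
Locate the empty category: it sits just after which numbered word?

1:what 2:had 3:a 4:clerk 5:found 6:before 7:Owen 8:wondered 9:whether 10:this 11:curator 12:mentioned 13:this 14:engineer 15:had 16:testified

5

The displaced element is "what" (word 1).
It functions as the direct object of "found", so the gap sits immediately after word 5 ("found").
Base order: A clerk had found what before Owen wondered whether this curator mentioned this engineer had testified.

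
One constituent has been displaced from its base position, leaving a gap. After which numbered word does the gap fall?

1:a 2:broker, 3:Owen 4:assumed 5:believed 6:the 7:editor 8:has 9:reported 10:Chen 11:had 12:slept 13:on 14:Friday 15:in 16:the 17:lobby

The displaced element is "a broker" (word 2).
It is linked across 1 clause boundary (Ø).
It functions as the subject of "believed", so the gap sits immediately after word 4 ("assumed").
Base order: Owen assumed that a broker believed the editor has reported Chen had slept on Friday in the lobby.

4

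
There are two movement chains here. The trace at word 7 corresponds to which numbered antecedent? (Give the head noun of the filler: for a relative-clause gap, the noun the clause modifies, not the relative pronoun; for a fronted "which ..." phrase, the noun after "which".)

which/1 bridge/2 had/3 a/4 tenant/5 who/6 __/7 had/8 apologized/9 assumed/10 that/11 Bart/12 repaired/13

5

The marked gap is inside the relative clause, the subject of "apologized".
Its filler is the head noun "tenant" (via "who"), at word 5.
(The other dependency links word 2 to a gap after word 13.)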